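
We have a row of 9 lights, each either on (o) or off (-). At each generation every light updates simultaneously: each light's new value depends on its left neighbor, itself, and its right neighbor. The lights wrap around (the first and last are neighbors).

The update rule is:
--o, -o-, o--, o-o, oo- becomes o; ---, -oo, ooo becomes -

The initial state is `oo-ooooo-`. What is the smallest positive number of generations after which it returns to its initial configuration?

-oo----oo
o-oo--o-o
oo-ooooo-

3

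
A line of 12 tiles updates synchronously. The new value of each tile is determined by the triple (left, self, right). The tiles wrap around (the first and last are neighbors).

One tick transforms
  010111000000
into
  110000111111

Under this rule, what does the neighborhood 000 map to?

1

At position 7 the neighborhood is 000; the next row has 1 there.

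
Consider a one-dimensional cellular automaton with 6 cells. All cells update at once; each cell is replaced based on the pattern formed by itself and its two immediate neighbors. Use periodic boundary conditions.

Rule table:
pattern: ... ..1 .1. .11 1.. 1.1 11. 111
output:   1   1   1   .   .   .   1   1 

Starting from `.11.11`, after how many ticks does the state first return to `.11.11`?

2

..1..1
.11.11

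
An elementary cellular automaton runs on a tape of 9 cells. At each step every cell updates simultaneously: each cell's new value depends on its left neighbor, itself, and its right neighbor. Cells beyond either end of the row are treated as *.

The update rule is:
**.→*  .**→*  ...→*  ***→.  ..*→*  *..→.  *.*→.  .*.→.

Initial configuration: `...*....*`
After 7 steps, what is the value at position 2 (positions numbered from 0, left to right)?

.**..****
.**.**...
.**.**.**
.**.**.*.
.**.**...  (repeats step 2; period 3)
step 7: .**.**.*.
position 2 holds *

*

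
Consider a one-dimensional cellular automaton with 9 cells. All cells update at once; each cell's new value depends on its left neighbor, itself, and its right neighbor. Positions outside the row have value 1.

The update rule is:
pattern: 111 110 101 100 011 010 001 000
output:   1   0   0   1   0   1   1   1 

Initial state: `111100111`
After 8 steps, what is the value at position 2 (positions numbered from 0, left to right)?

111011011
110000001
101111110
000111100
111011011  (repeats step 1; period 4)
step 8: 000111100
position 2 holds 0

0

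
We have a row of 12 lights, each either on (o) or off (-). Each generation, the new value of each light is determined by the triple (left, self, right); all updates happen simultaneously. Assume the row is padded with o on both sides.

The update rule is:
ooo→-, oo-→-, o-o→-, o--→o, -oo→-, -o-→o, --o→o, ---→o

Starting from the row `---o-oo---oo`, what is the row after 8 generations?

oooo---ooo--
----ooo---oo
oooo---ooo--  (repeats generation 1; period 2)
generation 8: ----ooo---oo

----ooo---oo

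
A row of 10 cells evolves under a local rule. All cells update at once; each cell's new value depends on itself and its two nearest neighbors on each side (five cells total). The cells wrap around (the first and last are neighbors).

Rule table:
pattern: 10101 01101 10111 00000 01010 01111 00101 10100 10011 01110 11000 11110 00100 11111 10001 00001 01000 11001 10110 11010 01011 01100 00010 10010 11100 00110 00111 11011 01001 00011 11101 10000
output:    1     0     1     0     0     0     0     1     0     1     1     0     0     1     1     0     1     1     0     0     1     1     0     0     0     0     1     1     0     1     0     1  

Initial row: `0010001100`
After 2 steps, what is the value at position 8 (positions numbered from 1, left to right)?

0001110111
1111101110
position 8 holds 1

1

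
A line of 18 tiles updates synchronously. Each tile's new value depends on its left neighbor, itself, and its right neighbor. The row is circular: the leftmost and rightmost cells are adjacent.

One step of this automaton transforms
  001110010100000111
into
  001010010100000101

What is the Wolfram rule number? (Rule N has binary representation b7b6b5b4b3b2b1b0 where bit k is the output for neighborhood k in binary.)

76

position 3: 111 → 0  (bit 7 = 0)
position 4: 110 → 1  (bit 6 = 1)
position 8: 101 → 0  (bit 5 = 0)
position 0: 100 → 0  (bit 4 = 0)
position 2: 011 → 1  (bit 3 = 1)
position 7: 010 → 1  (bit 2 = 1)
position 1: 001 → 0  (bit 1 = 0)
position 11: 000 → 0  (bit 0 = 0)
bits b7..b0 = 01001100 = 76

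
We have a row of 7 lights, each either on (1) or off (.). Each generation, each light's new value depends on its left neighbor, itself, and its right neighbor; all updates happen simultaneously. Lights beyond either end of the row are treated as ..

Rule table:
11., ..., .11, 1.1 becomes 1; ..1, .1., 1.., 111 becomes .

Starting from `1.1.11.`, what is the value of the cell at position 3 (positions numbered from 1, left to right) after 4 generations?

1

.1.111.
..11.1.
1.111..
.11.1.1
position 3 holds 1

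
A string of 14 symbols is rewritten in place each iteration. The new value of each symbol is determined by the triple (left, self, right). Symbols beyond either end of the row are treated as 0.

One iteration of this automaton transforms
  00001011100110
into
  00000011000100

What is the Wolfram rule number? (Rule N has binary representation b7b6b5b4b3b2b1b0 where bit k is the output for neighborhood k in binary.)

position 7: 111 → 1  (bit 7 = 1)
position 8: 110 → 0  (bit 6 = 0)
position 5: 101 → 0  (bit 5 = 0)
position 9: 100 → 0  (bit 4 = 0)
position 6: 011 → 1  (bit 3 = 1)
position 4: 010 → 0  (bit 2 = 0)
position 3: 001 → 0  (bit 1 = 0)
position 0: 000 → 0  (bit 0 = 0)
bits b7..b0 = 10001000 = 136

136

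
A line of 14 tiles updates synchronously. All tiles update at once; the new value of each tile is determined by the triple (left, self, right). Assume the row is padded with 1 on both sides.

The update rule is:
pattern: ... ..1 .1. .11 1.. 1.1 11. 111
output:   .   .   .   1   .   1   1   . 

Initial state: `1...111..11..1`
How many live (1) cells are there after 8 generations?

1...1.1..11..1
1....1...11..1
1........11..1
1........11..1  (fixed point — unchanged through generation 8)
count of 1: 4

4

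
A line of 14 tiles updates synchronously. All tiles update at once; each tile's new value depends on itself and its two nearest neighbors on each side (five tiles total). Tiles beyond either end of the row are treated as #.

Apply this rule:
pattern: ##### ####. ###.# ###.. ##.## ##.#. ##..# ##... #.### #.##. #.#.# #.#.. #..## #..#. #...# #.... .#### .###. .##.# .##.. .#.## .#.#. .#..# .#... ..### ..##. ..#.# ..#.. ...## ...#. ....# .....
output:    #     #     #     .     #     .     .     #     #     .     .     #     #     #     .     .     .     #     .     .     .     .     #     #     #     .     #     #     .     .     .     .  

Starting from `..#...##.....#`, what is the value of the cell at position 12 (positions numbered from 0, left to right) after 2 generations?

.###....#....#
###.#...##...#
position 12 holds .

.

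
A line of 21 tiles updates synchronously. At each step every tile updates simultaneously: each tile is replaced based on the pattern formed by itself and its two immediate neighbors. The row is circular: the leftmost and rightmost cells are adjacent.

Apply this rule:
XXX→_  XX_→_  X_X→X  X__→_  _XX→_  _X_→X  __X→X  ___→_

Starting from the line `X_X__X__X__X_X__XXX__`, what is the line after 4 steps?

_X__X__X____XX___X___

XXX_XX_XX_XXXX_X____X
___X__X__X____XX___X_
__XX_XX_XX___X____XX_
_X__X__X____XX___X___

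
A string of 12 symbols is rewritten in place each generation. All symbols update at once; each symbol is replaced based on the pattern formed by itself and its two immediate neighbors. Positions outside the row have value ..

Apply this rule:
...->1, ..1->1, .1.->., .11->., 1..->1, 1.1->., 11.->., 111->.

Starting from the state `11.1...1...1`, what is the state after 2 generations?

....111.111.
1111.......1

1111.......1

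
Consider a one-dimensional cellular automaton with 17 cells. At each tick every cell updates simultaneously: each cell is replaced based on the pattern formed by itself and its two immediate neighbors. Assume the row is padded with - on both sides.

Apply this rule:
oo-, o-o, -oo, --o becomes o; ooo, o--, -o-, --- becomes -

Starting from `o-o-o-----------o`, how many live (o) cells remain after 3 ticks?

-o-o-----------o-
o-o-----------o--
-o-----------o---
count of o: 2

2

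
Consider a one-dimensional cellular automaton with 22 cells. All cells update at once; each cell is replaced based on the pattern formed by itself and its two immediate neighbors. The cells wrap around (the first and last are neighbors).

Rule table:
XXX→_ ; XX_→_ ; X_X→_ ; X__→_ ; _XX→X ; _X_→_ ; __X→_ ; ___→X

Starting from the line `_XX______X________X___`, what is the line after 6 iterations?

X___XXXX___XXX_X____XX

_X__XXXX___XXXXXX___XX
____X____X_X______X_X_
XXX___XX_____XXXX_____
X___X_X__XXX_X____XXX_
__X______X_____XX_X___
X___XXXX___XXX_X____XX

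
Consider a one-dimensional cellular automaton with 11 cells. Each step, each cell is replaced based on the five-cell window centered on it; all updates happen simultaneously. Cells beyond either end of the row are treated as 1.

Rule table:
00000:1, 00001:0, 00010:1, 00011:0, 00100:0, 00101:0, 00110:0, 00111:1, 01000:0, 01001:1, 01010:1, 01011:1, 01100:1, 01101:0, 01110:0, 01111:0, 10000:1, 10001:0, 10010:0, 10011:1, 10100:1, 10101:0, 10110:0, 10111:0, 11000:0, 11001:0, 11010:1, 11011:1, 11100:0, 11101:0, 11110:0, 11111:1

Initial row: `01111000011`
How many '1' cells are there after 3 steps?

step 1: 10000010010
step 2: 00110101001
step 3: 01001011111
count of 1: 7

7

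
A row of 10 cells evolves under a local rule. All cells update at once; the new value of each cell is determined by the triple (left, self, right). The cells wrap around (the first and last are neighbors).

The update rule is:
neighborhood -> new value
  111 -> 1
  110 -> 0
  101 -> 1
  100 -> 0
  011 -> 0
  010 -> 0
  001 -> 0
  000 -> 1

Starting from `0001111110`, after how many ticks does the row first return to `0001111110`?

tick 1: 1100111100
tick 2: 0000011000
tick 3: 1111000011
tick 4: 1110011001
tick 5: 1100000000
tick 6: 0001111110

6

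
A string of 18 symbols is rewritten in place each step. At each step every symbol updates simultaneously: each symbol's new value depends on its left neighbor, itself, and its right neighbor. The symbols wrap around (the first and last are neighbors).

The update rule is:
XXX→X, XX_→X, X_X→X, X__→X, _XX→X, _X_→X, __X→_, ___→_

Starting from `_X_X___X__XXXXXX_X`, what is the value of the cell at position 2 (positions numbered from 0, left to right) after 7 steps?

XXXXX__XX_XXXXXXXX
XXXXXX_XXXXXXXXXXX
XXXXXXXXXXXXXXXXXX
XXXXXXXXXXXXXXXXXX  (fixed point — unchanged through step 7)
position 2 holds X

X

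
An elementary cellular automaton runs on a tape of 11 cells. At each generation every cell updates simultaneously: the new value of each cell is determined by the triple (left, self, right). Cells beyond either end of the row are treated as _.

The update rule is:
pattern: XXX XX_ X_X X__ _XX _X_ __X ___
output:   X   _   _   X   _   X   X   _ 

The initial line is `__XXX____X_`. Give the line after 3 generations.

___X__X__XX

generation 1: _X_X_X__XXX
generation 2: XX_X_XXX_X_
generation 3: ___X__X__XX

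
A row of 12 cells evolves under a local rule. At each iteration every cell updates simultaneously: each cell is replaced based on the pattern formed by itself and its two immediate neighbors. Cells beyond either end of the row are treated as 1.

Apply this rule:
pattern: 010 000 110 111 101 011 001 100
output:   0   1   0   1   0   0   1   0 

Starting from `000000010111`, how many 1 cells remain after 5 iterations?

8

iteration 1: 011111100011
iteration 2: 001111001101
iteration 3: 010110010000
iteration 4: 000000100111
iteration 5: 011111001011
count of 1: 8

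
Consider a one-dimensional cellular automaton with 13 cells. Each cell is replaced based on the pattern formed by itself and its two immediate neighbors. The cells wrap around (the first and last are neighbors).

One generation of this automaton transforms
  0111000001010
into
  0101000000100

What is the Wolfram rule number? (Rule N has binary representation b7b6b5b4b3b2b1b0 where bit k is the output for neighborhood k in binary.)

position 2: 111 → 0  (bit 7 = 0)
position 3: 110 → 1  (bit 6 = 1)
position 10: 101 → 1  (bit 5 = 1)
position 4: 100 → 0  (bit 4 = 0)
position 1: 011 → 1  (bit 3 = 1)
position 9: 010 → 0  (bit 2 = 0)
position 0: 001 → 0  (bit 1 = 0)
position 5: 000 → 0  (bit 0 = 0)
bits b7..b0 = 01101000 = 104

104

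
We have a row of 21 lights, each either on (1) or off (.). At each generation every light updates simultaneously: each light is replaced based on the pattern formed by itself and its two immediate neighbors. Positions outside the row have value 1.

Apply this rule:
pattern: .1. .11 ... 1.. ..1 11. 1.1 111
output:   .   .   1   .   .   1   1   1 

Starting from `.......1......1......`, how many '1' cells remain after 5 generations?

12

.11111...1111...1111.
1.1111.1..111.1..1111
11.1111....111....111
111.111.11..11.11..11
1111.111.1...11.1...1
count of 1: 12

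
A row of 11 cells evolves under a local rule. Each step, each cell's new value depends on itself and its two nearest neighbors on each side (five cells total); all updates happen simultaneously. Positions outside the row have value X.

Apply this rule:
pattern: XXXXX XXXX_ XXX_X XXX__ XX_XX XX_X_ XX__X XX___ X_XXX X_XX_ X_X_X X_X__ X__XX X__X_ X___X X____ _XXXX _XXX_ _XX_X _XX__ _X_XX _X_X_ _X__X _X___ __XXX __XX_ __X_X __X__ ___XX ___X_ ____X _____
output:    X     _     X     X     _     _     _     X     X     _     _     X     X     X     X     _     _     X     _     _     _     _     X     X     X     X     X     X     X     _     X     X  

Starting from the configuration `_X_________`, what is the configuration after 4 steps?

step 1: _XX_XXXXXXX
step 2: ____X_XXXXX
step 3: X_X_X_X_XXX
step 4: X_______X_X

X_______X_X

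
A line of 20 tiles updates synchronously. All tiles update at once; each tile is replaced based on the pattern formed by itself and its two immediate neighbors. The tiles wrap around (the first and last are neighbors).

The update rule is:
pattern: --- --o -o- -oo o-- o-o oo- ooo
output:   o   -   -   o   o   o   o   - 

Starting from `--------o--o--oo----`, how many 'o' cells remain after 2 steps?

5

ooooooo--o--o-oooooo
------oo--o--oo-----
count of o: 5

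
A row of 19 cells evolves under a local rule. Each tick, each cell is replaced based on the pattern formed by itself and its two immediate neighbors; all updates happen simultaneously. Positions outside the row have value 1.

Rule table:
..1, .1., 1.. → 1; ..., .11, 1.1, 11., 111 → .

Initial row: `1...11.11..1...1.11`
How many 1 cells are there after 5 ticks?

8

.1.1.....1111.11...
.1.11...1.......1.1
.1...1.111.....11..
.11.11....1...1..11
......1..111.1111..
count of 1: 8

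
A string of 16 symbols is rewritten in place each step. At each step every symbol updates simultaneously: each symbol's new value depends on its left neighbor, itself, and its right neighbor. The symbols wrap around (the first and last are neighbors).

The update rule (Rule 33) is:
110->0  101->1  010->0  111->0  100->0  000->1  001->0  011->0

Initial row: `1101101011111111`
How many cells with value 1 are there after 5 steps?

0010010100000000
1000001001111111
0011100000000000
1000001111111111
0011100000000000
count of 1: 3

3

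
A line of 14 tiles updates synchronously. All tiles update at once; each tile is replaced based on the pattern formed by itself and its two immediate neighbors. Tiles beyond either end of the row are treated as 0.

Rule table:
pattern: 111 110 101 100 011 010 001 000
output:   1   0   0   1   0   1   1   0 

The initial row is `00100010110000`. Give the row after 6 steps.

01110110001000
10100001011100
10110011001010
10001100111011
11010011010000
00011100011000

00011100011000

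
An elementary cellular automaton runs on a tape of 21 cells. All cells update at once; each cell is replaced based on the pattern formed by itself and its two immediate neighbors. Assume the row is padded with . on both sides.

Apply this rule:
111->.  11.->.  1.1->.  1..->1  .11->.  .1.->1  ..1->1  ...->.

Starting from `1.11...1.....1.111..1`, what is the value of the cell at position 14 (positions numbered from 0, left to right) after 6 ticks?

.

1...1.111...11....111
11.11....1.1..1..1...
.....1..11.11111111..
....1111...........1.
...1....1.........111
..111..111.......1...
position 14 holds .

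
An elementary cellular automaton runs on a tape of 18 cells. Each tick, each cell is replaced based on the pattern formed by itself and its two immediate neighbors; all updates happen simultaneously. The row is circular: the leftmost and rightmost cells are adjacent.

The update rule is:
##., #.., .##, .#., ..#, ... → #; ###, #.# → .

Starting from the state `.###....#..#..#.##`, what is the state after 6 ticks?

.#.#..........#.##

.#.############.##
.#.#..........#.##
.#.############.##  (repeats tick 1; period 2)
tick 6: .#.#..........#.##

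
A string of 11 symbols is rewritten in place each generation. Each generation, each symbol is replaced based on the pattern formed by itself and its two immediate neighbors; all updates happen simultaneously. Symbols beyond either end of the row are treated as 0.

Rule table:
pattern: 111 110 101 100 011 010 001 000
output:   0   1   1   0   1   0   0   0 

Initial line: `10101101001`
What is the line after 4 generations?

00110000000

generation 1: 01011110000
generation 2: 00110010000
generation 3: 00110000000
generation 4: 00110000000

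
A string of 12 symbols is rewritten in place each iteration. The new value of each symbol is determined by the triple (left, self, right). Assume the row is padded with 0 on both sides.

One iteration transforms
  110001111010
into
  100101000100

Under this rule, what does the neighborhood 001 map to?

At position 4 the neighborhood is 001; the next row has 0 there.

0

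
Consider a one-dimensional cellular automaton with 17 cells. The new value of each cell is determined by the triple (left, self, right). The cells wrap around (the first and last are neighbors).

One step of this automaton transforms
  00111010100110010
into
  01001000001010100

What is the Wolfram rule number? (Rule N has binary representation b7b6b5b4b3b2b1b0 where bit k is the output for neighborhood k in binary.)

66

position 3: 111 → 0  (bit 7 = 0)
position 4: 110 → 1  (bit 6 = 1)
position 5: 101 → 0  (bit 5 = 0)
position 9: 100 → 0  (bit 4 = 0)
position 2: 011 → 0  (bit 3 = 0)
position 6: 010 → 0  (bit 2 = 0)
position 1: 001 → 1  (bit 1 = 1)
position 0: 000 → 0  (bit 0 = 0)
bits b7..b0 = 01000010 = 66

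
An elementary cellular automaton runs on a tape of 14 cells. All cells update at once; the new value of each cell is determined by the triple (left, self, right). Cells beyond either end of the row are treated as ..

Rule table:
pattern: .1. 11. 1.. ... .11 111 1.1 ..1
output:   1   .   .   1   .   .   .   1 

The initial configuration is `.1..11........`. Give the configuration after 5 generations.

11.1...1111111
...1.11.......
1111....111111
.....111......
11111....11111

11111....11111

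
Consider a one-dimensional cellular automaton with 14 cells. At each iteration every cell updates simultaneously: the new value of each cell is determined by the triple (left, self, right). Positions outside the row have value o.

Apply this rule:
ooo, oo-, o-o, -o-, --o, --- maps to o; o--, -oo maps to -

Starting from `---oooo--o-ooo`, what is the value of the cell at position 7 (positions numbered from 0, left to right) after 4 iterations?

o

-oo-ooo-ooo-oo
o-oo-ooo-ooo-o
oo-oo-ooo-ooo-
ooo-oo-ooo-ooo
position 7 holds o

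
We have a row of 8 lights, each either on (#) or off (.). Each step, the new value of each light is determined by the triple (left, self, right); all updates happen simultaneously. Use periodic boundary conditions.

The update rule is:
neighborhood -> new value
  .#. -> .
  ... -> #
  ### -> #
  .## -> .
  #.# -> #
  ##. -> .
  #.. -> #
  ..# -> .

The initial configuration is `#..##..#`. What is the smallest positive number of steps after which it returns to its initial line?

8

.#...#..
..##..##
#...#...
.##..##.
...#...#
##..##..
..#...#.
#..##..#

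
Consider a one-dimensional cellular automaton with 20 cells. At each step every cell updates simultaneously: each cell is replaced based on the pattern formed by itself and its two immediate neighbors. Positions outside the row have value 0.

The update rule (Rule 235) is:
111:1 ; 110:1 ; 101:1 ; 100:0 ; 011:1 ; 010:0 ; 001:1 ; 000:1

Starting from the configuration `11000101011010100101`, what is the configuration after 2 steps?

11111101111110010100

11011010111101001010
11111101111110010100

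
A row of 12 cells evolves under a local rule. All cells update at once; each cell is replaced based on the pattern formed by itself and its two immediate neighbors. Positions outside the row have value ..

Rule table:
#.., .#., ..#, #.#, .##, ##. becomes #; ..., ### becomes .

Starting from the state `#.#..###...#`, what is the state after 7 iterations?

######.##.##
#....#######
##..##.....#
#######...##
#.....##.###
##...#####.#
###.##...###

###.##...###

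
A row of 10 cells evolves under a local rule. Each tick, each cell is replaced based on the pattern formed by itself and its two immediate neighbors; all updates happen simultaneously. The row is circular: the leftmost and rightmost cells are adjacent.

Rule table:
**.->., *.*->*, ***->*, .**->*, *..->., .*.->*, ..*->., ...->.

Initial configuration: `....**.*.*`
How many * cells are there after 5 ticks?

....*.****
....*****.
....****..
....***...
....**....
count of *: 2

2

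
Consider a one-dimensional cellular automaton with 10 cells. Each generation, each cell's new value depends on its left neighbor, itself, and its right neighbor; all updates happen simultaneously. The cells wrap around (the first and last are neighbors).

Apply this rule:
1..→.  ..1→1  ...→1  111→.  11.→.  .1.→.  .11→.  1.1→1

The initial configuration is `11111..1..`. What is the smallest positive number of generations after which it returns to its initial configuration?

generation 1: ......1..1
generation 2: .11111..1.
generation 3: 1......1..
generation 4: ..11111..1
generation 5: .1......1.
generation 6: 1..11111..
generation 7: ..1......1
generation 8: .1..11111.
generation 9: 1..1......
generation 10: ..1..11111
generation 11: .1..1.....
generation 12: 1..1..1111
generation 13: ..1..1....
generation 14: 11..1..111
generation 15: ...1..1...
generation 16: 111..1..11
generation 17: ....1..1..
generation 18: 1111..1..1
generation 19: .....1..1.
generation 20: 11111..1..

20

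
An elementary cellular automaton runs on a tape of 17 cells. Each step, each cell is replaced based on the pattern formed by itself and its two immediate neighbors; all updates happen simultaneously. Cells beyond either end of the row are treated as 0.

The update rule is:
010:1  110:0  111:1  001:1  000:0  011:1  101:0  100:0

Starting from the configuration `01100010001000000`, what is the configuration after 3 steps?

11000110011000000
10001100110000000
10011001100000000

10011001100000000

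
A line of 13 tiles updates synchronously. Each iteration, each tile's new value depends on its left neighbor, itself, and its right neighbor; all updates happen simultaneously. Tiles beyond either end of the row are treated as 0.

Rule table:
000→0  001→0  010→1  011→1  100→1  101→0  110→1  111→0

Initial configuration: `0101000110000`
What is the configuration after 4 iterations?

0101010101011

0101100111000
0101110101100
0101010101110
0101010101011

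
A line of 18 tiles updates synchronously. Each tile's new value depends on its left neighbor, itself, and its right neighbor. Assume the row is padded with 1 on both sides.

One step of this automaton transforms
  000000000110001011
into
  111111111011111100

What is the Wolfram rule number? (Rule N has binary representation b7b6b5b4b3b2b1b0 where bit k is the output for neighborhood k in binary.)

119

position 17: 111 → 0  (bit 7 = 0)
position 10: 110 → 1  (bit 6 = 1)
position 15: 101 → 1  (bit 5 = 1)
position 0: 100 → 1  (bit 4 = 1)
position 9: 011 → 0  (bit 3 = 0)
position 14: 010 → 1  (bit 2 = 1)
position 8: 001 → 1  (bit 1 = 1)
position 1: 000 → 1  (bit 0 = 1)
bits b7..b0 = 01110111 = 119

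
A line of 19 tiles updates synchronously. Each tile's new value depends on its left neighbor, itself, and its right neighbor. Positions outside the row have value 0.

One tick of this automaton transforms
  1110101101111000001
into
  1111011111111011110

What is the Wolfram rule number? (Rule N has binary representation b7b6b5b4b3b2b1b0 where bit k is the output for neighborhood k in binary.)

position 1: 111 → 1  (bit 7 = 1)
position 2: 110 → 1  (bit 6 = 1)
position 3: 101 → 1  (bit 5 = 1)
position 13: 100 → 0  (bit 4 = 0)
position 0: 011 → 1  (bit 3 = 1)
position 4: 010 → 0  (bit 2 = 0)
position 17: 001 → 1  (bit 1 = 1)
position 14: 000 → 1  (bit 0 = 1)
bits b7..b0 = 11101011 = 235

235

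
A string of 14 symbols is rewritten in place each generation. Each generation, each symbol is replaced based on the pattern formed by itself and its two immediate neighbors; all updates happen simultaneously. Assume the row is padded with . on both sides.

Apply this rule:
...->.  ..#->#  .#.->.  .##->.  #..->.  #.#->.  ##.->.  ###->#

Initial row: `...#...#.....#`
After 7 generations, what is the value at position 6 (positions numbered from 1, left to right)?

generation 1: ..#...#.....#.
generation 2: .#...#.....#..
generation 3: #...#.....#...
generation 4: ...#.....#....
generation 5: ..#.....#.....
generation 6: .#.....#......
generation 7: #.....#.......
position 6 holds .

.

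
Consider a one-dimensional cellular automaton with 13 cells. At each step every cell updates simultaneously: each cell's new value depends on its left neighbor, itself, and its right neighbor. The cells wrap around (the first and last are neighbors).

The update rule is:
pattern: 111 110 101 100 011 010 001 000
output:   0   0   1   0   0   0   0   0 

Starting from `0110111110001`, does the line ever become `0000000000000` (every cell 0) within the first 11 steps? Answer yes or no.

yes

1001000000000
0000000000000
all cells are 0 at step 2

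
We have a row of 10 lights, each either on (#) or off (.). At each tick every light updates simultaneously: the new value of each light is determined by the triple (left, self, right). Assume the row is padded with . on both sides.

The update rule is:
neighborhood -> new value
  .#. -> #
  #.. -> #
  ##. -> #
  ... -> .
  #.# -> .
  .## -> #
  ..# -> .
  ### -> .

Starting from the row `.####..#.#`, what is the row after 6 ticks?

.##.##.#.#

tick 1: .#..##.#.#
tick 2: .##.##.#.#
tick 3: .##.##.#.#  (fixed point — unchanged through tick 6)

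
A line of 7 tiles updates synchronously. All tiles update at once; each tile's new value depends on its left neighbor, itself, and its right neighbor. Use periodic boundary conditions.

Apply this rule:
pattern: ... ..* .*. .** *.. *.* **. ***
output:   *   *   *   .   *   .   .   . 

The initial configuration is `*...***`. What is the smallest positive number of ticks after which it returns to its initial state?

2

.***...
*...***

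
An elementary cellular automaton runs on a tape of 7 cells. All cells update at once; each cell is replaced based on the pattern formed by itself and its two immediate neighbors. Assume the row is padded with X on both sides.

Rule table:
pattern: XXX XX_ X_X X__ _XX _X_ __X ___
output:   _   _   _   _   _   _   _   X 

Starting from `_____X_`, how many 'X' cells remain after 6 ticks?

1

_XXX___
_____X_  (repeats tick 0; period 2)
tick 6: _____X_
count of X: 1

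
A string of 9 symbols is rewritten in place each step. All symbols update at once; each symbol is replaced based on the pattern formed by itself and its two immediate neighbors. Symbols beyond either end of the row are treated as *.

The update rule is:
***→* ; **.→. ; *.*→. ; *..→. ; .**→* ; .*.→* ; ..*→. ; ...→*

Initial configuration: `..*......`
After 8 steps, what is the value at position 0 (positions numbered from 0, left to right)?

.

..*.****.
..*.***..
..*.**...
..*.*..*.
..*.*..*.  (fixed point — unchanged through step 8)
position 0 holds .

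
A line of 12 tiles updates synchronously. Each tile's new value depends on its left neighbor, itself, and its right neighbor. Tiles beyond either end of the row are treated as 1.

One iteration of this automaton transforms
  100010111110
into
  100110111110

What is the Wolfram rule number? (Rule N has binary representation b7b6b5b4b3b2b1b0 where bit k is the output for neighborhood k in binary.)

206

position 7: 111 → 1  (bit 7 = 1)
position 0: 110 → 1  (bit 6 = 1)
position 5: 101 → 0  (bit 5 = 0)
position 1: 100 → 0  (bit 4 = 0)
position 6: 011 → 1  (bit 3 = 1)
position 4: 010 → 1  (bit 2 = 1)
position 3: 001 → 1  (bit 1 = 1)
position 2: 000 → 0  (bit 0 = 0)
bits b7..b0 = 11001110 = 206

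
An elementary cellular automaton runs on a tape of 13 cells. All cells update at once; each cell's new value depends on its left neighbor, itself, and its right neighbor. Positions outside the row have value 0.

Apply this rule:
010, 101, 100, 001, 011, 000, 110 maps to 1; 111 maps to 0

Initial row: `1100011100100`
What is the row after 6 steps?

1111110111111
1000011100001
1111110111111  (repeats step 1; period 2)
step 6: 1000011100001

1000011100001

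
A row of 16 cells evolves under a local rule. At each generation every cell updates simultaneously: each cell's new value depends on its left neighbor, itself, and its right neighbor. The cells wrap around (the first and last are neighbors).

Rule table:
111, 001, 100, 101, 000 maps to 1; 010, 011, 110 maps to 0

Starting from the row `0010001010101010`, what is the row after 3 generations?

0101010101010101

1101110101010101
1010101010101010
0101010101010101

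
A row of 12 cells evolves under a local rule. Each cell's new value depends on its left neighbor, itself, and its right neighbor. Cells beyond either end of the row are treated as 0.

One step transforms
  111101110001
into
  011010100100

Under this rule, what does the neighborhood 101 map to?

At position 4 the neighborhood is 101; the next row has 1 there.

1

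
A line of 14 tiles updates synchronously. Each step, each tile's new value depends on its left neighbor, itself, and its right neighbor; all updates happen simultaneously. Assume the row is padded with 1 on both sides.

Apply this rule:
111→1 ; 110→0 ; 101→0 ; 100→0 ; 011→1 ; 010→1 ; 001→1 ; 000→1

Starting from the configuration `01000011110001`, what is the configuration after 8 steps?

step 1: 01011111100111
step 2: 01011111001111
step 3: 01011110011111
step 4: 01011100111111
step 5: 01011001111111
step 6: 01010011111111
step 7: 01010111111111
step 8: 01010111111111

01010111111111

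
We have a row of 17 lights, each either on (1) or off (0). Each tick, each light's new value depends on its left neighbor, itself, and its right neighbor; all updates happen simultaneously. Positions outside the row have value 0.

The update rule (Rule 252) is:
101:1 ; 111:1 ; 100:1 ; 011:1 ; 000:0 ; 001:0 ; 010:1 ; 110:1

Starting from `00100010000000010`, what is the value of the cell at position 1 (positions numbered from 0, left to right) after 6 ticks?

00110011000000011
00111011100000011
00111111110000011
00111111111000011
00111111111100011
00111111111110011
position 1 holds 0

0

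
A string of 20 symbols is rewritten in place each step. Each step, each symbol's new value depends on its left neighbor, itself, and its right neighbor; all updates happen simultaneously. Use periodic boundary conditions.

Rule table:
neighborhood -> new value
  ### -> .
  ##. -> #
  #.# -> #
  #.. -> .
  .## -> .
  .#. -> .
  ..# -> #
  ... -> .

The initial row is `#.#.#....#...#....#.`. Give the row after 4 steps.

#....#...#....#.#.#.

.#.#....#...#....#.#
#.#....#...#....#.#.
.#....#...#....#.#.#
#....#...#....#.#.#.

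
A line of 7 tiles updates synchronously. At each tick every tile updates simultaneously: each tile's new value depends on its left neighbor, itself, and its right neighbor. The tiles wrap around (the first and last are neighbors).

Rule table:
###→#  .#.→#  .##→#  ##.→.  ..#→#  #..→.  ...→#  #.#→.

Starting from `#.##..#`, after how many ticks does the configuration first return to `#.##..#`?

14

..#..##
.##.##.
##..#..
#..##.#
..##..#
.##..##
.#..##.
##.##..
#..#..#
..##.##
.##..#.
##..##.
#..##..
#.##..#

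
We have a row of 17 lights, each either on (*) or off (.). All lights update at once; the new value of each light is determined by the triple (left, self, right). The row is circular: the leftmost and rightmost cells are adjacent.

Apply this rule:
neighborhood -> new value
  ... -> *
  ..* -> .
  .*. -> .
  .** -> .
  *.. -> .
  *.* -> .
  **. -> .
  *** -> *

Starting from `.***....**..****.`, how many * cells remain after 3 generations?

9

..*..**......**..
*.......****....*
..*****..**..**..
count of *: 9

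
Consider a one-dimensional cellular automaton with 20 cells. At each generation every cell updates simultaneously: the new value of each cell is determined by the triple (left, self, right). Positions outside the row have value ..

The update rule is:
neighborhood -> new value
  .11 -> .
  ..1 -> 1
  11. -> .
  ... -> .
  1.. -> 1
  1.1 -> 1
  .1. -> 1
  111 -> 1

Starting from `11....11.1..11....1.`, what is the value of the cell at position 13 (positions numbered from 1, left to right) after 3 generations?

.

generation 1: ..1..1..1111..1..111
generation 2: .1111111.11.11111.1.
generation 3: 1.11111.1..1.111.111
position 13 holds .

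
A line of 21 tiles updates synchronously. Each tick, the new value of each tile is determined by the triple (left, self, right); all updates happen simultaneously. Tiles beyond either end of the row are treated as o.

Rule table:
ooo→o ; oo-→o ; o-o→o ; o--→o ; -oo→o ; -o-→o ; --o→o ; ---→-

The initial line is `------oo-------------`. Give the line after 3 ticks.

ooooooooooo-------ooo

o----oooo-----------o
oo--oooooo---------oo
ooooooooooo-------ooo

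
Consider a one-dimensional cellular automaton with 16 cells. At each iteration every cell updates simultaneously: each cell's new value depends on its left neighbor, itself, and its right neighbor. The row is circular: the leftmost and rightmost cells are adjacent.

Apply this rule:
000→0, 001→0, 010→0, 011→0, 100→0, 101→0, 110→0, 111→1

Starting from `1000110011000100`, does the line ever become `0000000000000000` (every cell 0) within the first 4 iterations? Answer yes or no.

yes

0000000000000000
all cells are 0 at iteration 1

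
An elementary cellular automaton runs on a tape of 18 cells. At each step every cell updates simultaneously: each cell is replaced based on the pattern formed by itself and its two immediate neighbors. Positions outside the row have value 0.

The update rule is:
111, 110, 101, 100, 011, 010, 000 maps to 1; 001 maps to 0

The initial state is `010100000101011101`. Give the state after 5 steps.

011111111111111111

011111110111111111
011111111111111111
011111111111111111  (fixed point — unchanged through step 5)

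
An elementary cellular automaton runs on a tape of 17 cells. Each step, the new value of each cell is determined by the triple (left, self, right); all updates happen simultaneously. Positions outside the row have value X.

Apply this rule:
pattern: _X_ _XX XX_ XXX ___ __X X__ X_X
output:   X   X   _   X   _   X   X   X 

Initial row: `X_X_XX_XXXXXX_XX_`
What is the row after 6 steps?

_XXXXXX_XX_XXXXXX

step 1: _XXXX_XXXXXX_XX_X
step 2: XXXX_XXXXXX_XX_XX
step 3: XXX_XXXXXX_XX_XXX
step 4: XX_XXXXXX_XX_XXXX
step 5: X_XXXXXX_XX_XXXXX
step 6: _XXXXXX_XX_XXXXXX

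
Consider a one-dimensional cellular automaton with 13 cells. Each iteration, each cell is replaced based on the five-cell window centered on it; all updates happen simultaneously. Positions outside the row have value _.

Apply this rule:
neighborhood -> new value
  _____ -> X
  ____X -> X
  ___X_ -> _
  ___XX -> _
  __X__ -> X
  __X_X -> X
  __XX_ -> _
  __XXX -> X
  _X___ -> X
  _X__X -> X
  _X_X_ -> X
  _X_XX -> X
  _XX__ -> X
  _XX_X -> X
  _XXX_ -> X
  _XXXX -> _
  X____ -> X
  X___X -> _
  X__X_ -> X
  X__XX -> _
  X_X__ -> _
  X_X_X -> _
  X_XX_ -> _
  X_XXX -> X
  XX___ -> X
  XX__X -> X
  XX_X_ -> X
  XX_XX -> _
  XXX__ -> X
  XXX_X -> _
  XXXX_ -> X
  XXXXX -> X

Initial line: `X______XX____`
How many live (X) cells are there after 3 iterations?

XXXXXX__XXXXX
X_XXXXX_X_XXX
XXX_XX_X_XXXX
count of X: 10

10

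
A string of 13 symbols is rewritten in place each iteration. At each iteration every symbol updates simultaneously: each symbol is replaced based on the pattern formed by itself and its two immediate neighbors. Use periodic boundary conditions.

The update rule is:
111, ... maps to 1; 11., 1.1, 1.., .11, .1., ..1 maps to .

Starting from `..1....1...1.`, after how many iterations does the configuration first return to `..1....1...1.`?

2

iteration 1: 1...11...1...
iteration 2: ..1....1...1.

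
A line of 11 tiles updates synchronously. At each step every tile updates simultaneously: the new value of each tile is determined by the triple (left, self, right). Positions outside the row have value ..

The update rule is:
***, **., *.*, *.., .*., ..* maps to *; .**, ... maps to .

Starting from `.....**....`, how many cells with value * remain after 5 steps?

8

....*.**...
...***.**..
..*.***.**.
.***.***.**
*.***.***.*
count of *: 8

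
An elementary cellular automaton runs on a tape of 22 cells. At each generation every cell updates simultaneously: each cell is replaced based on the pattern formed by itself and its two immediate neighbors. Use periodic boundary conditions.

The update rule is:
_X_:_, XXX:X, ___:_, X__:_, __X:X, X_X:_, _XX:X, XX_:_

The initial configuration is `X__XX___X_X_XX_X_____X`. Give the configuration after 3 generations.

XX___X____X_______XX__

__XX___X____X_______XX
_XX___X____X_______XX_
XX___X____X_______XX__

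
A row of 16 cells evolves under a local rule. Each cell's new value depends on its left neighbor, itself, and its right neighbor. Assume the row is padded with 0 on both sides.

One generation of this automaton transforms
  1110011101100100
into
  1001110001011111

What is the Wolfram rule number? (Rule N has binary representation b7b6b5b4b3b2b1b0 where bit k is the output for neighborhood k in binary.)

position 1: 111 → 0  (bit 7 = 0)
position 2: 110 → 0  (bit 6 = 0)
position 8: 101 → 0  (bit 5 = 0)
position 3: 100 → 1  (bit 4 = 1)
position 0: 011 → 1  (bit 3 = 1)
position 13: 010 → 1  (bit 2 = 1)
position 4: 001 → 1  (bit 1 = 1)
position 15: 000 → 1  (bit 0 = 1)
bits b7..b0 = 00011111 = 31

31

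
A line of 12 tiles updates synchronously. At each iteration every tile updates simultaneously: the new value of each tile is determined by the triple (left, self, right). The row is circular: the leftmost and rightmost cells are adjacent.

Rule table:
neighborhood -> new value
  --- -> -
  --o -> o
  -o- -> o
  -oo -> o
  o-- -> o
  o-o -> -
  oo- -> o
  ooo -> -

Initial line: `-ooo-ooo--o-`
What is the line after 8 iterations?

iteration 1: oo-o-o-ooooo
iteration 2: -o-o-o-o----
iteration 3: oo-o-o-oo---
iteration 4: oo-o-o-ooo-o
iteration 5: -o-o-o-o-o-o
iteration 6: -o-o-o-o-o-o  (fixed point — unchanged through iteration 8)

-o-o-o-o-o-o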